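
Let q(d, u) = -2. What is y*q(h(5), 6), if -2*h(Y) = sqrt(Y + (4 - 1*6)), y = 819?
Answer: -1638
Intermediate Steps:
h(Y) = -sqrt(-2 + Y)/2 (h(Y) = -sqrt(Y + (4 - 1*6))/2 = -sqrt(Y + (4 - 6))/2 = -sqrt(Y - 2)/2 = -sqrt(-2 + Y)/2)
y*q(h(5), 6) = 819*(-2) = -1638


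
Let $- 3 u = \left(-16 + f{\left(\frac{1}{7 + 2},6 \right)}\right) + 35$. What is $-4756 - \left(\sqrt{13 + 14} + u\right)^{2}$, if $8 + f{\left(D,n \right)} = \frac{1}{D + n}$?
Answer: $- \frac{130594171}{27225} + \frac{1228 \sqrt{3}}{55} \approx -4758.2$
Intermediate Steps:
$f{\left(D,n \right)} = -8 + \frac{1}{D + n}$
$u = - \frac{614}{165}$ ($u = - \frac{\left(-16 + \frac{1 - \frac{8}{7 + 2} - 48}{\frac{1}{7 + 2} + 6}\right) + 35}{3} = - \frac{\left(-16 + \frac{1 - \frac{8}{9} - 48}{\frac{1}{9} + 6}\right) + 35}{3} = - \frac{\left(-16 + \frac{1 - \frac{8}{9} - 48}{\frac{55}{9}}\right) + 35}{3} = - \frac{\left(-16 + \frac{9}{55} \left(- \frac{431}{9}\right)\right) + 35}{3} = - \frac{\left(-16 - \frac{431}{55}\right) + 35}{3} = - \frac{- \frac{1311}{55} + 35}{3} = \left(- \frac{1}{3}\right) \frac{614}{55} = - \frac{614}{165} \approx -3.7212$)
$-4756 - \left(\sqrt{13 + 14} + u\right)^{2} = -4756 - \left(\sqrt{13 + 14} - \frac{614}{165}\right)^{2} = -4756 - \left(\sqrt{27} - \frac{614}{165}\right)^{2} = -4756 - \left(3 \sqrt{3} - \frac{614}{165}\right)^{2} = -4756 - \left(- \frac{614}{165} + 3 \sqrt{3}\right)^{2}$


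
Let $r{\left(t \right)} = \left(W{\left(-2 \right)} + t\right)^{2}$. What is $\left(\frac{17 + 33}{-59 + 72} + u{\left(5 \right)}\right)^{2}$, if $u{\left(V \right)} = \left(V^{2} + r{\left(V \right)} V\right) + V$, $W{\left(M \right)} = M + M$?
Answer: $\frac{255025}{169} \approx 1509.0$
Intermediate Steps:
$W{\left(M \right)} = 2 M$
$r{\left(t \right)} = \left(-4 + t\right)^{2}$ ($r{\left(t \right)} = \left(2 \left(-2\right) + t\right)^{2} = \left(-4 + t\right)^{2}$)
$u{\left(V \right)} = V + V^{2} + V \left(-4 + V\right)^{2}$ ($u{\left(V \right)} = \left(V^{2} + \left(-4 + V\right)^{2} V\right) + V = \left(V^{2} + V \left(-4 + V\right)^{2}\right) + V = V + V^{2} + V \left(-4 + V\right)^{2}$)
$\left(\frac{17 + 33}{-59 + 72} + u{\left(5 \right)}\right)^{2} = \left(\frac{17 + 33}{-59 + 72} + 5 \left(1 + 5 + \left(-4 + 5\right)^{2}\right)\right)^{2} = \left(\frac{50}{13} + 5 \left(1 + 5 + 1^{2}\right)\right)^{2} = \left(50 \cdot \frac{1}{13} + 5 \left(1 + 5 + 1\right)\right)^{2} = \left(\frac{50}{13} + 5 \cdot 7\right)^{2} = \left(\frac{50}{13} + 35\right)^{2} = \left(\frac{505}{13}\right)^{2} = \frac{255025}{169}$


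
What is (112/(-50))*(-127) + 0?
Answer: 7112/25 ≈ 284.48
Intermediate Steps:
(112/(-50))*(-127) + 0 = (112*(-1/50))*(-127) + 0 = -56/25*(-127) + 0 = 7112/25 + 0 = 7112/25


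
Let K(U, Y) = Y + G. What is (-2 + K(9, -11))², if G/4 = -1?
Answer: 289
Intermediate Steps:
G = -4 (G = 4*(-1) = -4)
K(U, Y) = -4 + Y (K(U, Y) = Y - 4 = -4 + Y)
(-2 + K(9, -11))² = (-2 + (-4 - 11))² = (-2 - 15)² = (-17)² = 289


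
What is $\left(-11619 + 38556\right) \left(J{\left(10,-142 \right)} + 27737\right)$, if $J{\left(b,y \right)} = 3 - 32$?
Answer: $746370396$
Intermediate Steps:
$J{\left(b,y \right)} = -29$
$\left(-11619 + 38556\right) \left(J{\left(10,-142 \right)} + 27737\right) = \left(-11619 + 38556\right) \left(-29 + 27737\right) = 26937 \cdot 27708 = 746370396$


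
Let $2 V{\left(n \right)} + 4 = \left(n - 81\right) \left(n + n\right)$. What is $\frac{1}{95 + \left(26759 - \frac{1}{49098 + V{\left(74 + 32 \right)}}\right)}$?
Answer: $\frac{51746}{1389587083} \approx 3.7238 \cdot 10^{-5}$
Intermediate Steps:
$V{\left(n \right)} = -2 + n \left(-81 + n\right)$ ($V{\left(n \right)} = -2 + \frac{\left(n - 81\right) \left(n + n\right)}{2} = -2 + \frac{\left(-81 + n\right) 2 n}{2} = -2 + \frac{2 n \left(-81 + n\right)}{2} = -2 + n \left(-81 + n\right)$)
$\frac{1}{95 + \left(26759 - \frac{1}{49098 + V{\left(74 + 32 \right)}}\right)} = \frac{1}{95 + \left(26759 - \frac{1}{49098 - \left(2 - \left(74 + 32\right)^{2} + 81 \left(74 + 32\right)\right)}\right)} = \frac{1}{95 + \left(26759 - \frac{1}{49098 - \left(8588 - 11236\right)}\right)} = \frac{1}{95 + \left(26759 - \frac{1}{49098 - -2648}\right)} = \frac{1}{95 + \left(26759 - \frac{1}{49098 + 2648}\right)} = \frac{1}{95 + \left(26759 - \frac{1}{51746}\right)} = \frac{1}{95 + \frac{1384671213}{51746}} = \frac{1}{\frac{1389587083}{51746}} = \frac{51746}{1389587083}$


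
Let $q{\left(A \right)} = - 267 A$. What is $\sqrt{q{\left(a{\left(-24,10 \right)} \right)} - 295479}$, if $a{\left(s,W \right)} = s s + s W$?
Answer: $3 i \sqrt{42799} \approx 620.64 i$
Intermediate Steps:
$a{\left(s,W \right)} = s^{2} + W s$
$\sqrt{q{\left(a{\left(-24,10 \right)} \right)} - 295479} = \sqrt{- 267 \left(- 24 \left(10 - 24\right)\right) - 295479} = \sqrt{- 267 \left(\left(-24\right) \left(-14\right)\right) - 295479} = \sqrt{\left(-267\right) 336 - 295479} = \sqrt{-89712 - 295479} = \sqrt{-385191} = 3 i \sqrt{42799}$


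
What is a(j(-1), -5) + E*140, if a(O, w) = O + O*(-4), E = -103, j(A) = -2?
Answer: -14414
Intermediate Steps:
a(O, w) = -3*O (a(O, w) = O - 4*O = -3*O)
a(j(-1), -5) + E*140 = -3*(-2) - 103*140 = 6 - 14420 = -14414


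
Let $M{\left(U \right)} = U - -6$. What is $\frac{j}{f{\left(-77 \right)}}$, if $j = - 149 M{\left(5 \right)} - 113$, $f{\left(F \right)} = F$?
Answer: $\frac{1752}{77} \approx 22.753$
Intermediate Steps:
$M{\left(U \right)} = 6 + U$ ($M{\left(U \right)} = U + 6 = 6 + U$)
$j = -1752$ ($j = - 149 \left(6 + 5\right) - 113 = \left(-149\right) 11 - 113 = -1639 - 113 = -1752$)
$\frac{j}{f{\left(-77 \right)}} = - \frac{1752}{-77} = \left(-1752\right) \left(- \frac{1}{77}\right) = \frac{1752}{77}$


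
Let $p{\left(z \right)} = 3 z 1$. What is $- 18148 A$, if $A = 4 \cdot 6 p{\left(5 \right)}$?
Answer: $-6533280$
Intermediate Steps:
$p{\left(z \right)} = 3 z$
$A = 360$ ($A = 4 \cdot 6 \cdot 3 \cdot 5 = 24 \cdot 15 = 360$)
$- 18148 A = \left(-18148\right) 360 = -6533280$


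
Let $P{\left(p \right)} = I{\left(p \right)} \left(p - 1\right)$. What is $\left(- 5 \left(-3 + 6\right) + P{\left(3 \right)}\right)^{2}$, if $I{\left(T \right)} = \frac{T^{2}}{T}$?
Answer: $81$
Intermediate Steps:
$I{\left(T \right)} = T$
$P{\left(p \right)} = p \left(-1 + p\right)$ ($P{\left(p \right)} = p \left(p - 1\right) = p \left(-1 + p\right)$)
$\left(- 5 \left(-3 + 6\right) + P{\left(3 \right)}\right)^{2} = \left(- 5 \left(-3 + 6\right) + 3 \left(-1 + 3\right)\right)^{2} = \left(\left(-5\right) 3 + 3 \cdot 2\right)^{2} = \left(-15 + 6\right)^{2} = \left(-9\right)^{2} = 81$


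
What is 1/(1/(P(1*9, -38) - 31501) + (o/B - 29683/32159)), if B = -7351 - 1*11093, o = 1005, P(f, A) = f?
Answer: -389149659359/380404912015 ≈ -1.0230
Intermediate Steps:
B = -18444 (B = -7351 - 11093 = -18444)
1/(1/(P(1*9, -38) - 31501) + (o/B - 29683/32159)) = 1/(1/(1*9 - 31501) + (1005/(-18444) - 29683/32159)) = 1/(1/(9 - 31501) + (1005*(-1/18444) - 29683*1/32159)) = 1/(1/(-31492) + (-335/6148 - 29683/32159)) = 1/(-1/31492 - 193264349/197713532) = 1/(-380404912015/389149659359) = -389149659359/380404912015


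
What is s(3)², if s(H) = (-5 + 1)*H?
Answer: 144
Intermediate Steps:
s(H) = -4*H
s(3)² = (-4*3)² = (-12)² = 144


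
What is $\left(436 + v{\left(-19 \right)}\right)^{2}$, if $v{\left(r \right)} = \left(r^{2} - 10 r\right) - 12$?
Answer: $950625$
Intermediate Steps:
$v{\left(r \right)} = -12 + r^{2} - 10 r$
$\left(436 + v{\left(-19 \right)}\right)^{2} = \left(436 - \left(-178 - 361\right)\right)^{2} = \left(436 + \left(-12 + 361 + 190\right)\right)^{2} = \left(436 + 539\right)^{2} = 975^{2} = 950625$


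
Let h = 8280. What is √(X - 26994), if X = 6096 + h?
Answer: 3*I*√1402 ≈ 112.33*I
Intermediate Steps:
X = 14376 (X = 6096 + 8280 = 14376)
√(X - 26994) = √(14376 - 26994) = √(-12618) = 3*I*√1402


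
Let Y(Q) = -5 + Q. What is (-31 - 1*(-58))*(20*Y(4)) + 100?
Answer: -440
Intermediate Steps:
(-31 - 1*(-58))*(20*Y(4)) + 100 = (-31 - 1*(-58))*(20*(-5 + 4)) + 100 = (-31 + 58)*(20*(-1)) + 100 = 27*(-20) + 100 = -540 + 100 = -440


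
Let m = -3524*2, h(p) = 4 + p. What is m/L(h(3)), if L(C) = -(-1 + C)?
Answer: 3524/3 ≈ 1174.7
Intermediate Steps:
m = -7048
L(C) = 1 - C
m/L(h(3)) = -7048/(1 - (4 + 3)) = -7048/(1 - 1*7) = -7048/(1 - 7) = -7048/(-6) = -7048*(-⅙) = 3524/3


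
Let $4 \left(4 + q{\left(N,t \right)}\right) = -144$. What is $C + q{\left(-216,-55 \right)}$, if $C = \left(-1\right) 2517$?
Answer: $-2557$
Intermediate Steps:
$q{\left(N,t \right)} = -40$ ($q{\left(N,t \right)} = -4 + \frac{1}{4} \left(-144\right) = -4 - 36 = -40$)
$C = -2517$
$C + q{\left(-216,-55 \right)} = -2517 - 40 = -2557$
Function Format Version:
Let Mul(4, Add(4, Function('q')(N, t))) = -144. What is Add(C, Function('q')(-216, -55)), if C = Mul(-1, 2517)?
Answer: -2557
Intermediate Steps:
Function('q')(N, t) = -40 (Function('q')(N, t) = Add(-4, Mul(Rational(1, 4), -144)) = Add(-4, -36) = -40)
C = -2517
Add(C, Function('q')(-216, -55)) = Add(-2517, -40) = -2557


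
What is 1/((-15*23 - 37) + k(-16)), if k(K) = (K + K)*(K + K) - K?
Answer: 1/658 ≈ 0.0015198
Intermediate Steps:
k(K) = -K + 4*K² (k(K) = (2*K)*(2*K) - K = 4*K² - K = -K + 4*K²)
1/((-15*23 - 37) + k(-16)) = 1/((-15*23 - 37) - 16*(-1 + 4*(-16))) = 1/((-345 - 37) - 16*(-1 - 64)) = 1/(-382 - 16*(-65)) = 1/(-382 + 1040) = 1/658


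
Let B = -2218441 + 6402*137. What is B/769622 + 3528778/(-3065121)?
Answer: -6827277342323/2358984554262 ≈ -2.8942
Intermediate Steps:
B = -1341367 (B = -2218441 + 877074 = -1341367)
B/769622 + 3528778/(-3065121) = -1341367/769622 + 3528778/(-3065121) = -1341367*1/769622 + 3528778*(-1/3065121) = -1341367/769622 - 3528778/3065121 = -6827277342323/2358984554262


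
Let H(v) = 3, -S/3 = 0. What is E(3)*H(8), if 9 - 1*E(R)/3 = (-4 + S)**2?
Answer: -63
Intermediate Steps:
S = 0 (S = -3*0 = 0)
E(R) = -21 (E(R) = 27 - 3*(-4 + 0)**2 = 27 - 3*(-4)**2 = 27 - 3*16 = 27 - 48 = -21)
E(3)*H(8) = -21*3 = -63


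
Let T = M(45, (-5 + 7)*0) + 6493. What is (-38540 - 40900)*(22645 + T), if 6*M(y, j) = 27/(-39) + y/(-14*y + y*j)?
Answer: -210638847340/91 ≈ -2.3147e+9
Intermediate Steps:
M(y, j) = -3/26 + y/(6*(-14*y + j*y)) (M(y, j) = (27/(-39) + y/(-14*y + y*j))/6 = (27*(-1/39) + y/(-14*y + j*y))/6 = (-9/13 + y/(-14*y + j*y))/6 = -3/26 + y/(6*(-14*y + j*y)))
T = 7090217/1092 (T = (139 - 9*(-5 + 7)*0)/(78*(-14 + (-5 + 7)*0)) + 6493 = (139 - 18*0)/(78*(-14 + 2*0)) + 6493 = (139 - 9*0)/(78*(-14 + 0)) + 6493 = (1/78)*(139 + 0)/(-14) + 6493 = (1/78)*(-1/14)*139 + 6493 = -139/1092 + 6493 = 7090217/1092 ≈ 6492.9)
(-38540 - 40900)*(22645 + T) = (-38540 - 40900)*(22645 + 7090217/1092) = -79440*31818557/1092 = -210638847340/91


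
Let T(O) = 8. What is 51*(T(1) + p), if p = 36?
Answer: 2244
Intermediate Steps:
51*(T(1) + p) = 51*(8 + 36) = 51*44 = 2244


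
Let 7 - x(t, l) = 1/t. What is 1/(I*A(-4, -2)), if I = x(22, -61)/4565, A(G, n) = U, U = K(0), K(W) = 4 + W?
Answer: 50215/306 ≈ 164.10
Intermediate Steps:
x(t, l) = 7 - 1/t
U = 4 (U = 4 + 0 = 4)
A(G, n) = 4
I = 153/100430 (I = (7 - 1/22)/4565 = (7 - 1*1/22)*(1/4565) = (7 - 1/22)*(1/4565) = (153/22)*(1/4565) = 153/100430 ≈ 0.0015235)
1/(I*A(-4, -2)) = 1/((153/100430)*4) = 1/(306/50215) = 50215/306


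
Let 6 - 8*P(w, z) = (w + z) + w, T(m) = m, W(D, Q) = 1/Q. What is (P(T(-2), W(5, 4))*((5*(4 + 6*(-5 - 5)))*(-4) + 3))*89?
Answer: 3897933/32 ≈ 1.2181e+5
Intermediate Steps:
P(w, z) = ¾ - w/4 - z/8 (P(w, z) = ¾ - ((w + z) + w)/8 = ¾ - (z + 2*w)/8 = ¾ + (-w/4 - z/8) = ¾ - w/4 - z/8)
(P(T(-2), W(5, 4))*((5*(4 + 6*(-5 - 5)))*(-4) + 3))*89 = ((¾ - ¼*(-2) - ⅛/4)*((5*(4 + 6*(-5 - 5)))*(-4) + 3))*89 = ((¾ + ½ - ⅛*¼)*((5*(4 + 6*(-10)))*(-4) + 3))*89 = ((¾ + ½ - 1/32)*((5*(4 - 60))*(-4) + 3))*89 = (39*((5*(-56))*(-4) + 3)/32)*89 = (39*(-280*(-4) + 3)/32)*89 = (39*(1120 + 3)/32)*89 = ((39/32)*1123)*89 = (43797/32)*89 = 3897933/32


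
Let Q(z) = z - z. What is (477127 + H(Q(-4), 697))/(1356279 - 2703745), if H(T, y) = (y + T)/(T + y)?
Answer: -238564/673733 ≈ -0.35409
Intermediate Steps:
Q(z) = 0
H(T, y) = 1 (H(T, y) = (T + y)/(T + y) = 1)
(477127 + H(Q(-4), 697))/(1356279 - 2703745) = (477127 + 1)/(1356279 - 2703745) = 477128/(-1347466) = 477128*(-1/1347466) = -238564/673733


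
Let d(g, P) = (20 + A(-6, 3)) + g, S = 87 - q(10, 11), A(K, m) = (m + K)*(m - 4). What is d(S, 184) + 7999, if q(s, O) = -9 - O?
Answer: 8129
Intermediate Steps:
A(K, m) = (-4 + m)*(K + m) (A(K, m) = (K + m)*(-4 + m) = (-4 + m)*(K + m))
S = 107 (S = 87 - (-9 - 1*11) = 87 - (-9 - 11) = 87 - 1*(-20) = 87 + 20 = 107)
d(g, P) = 23 + g (d(g, P) = (20 + (3**2 - 4*(-6) - 4*3 - 6*3)) + g = (20 + (9 + 24 - 12 - 18)) + g = (20 + 3) + g = 23 + g)
d(S, 184) + 7999 = (23 + 107) + 7999 = 130 + 7999 = 8129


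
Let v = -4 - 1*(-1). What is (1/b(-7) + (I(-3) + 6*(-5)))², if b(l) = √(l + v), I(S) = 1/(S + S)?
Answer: 163787/180 + 181*I*√10/30 ≈ 909.93 + 19.079*I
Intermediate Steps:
I(S) = 1/(2*S)
v = -3 (v = -4 + 1 = -3)
b(l) = √(-3 + l) (b(l) = √(l - 3) = √(-3 + l))
(1/b(-7) + (I(-3) + 6*(-5)))² = (1/(√(-3 - 7)) + ((½)/(-3) + 6*(-5)))² = (1/(√(-10)) + ((½)*(-⅓) - 30))² = (1/(I*√10) + (-⅙ - 30))² = (-I*√10/10 - 181/6)² = (-181/6 - I*√10/10)²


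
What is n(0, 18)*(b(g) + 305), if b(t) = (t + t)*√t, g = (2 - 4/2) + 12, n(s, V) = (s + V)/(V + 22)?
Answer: 549/4 + 108*√3/5 ≈ 174.66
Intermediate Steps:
n(s, V) = (V + s)/(22 + V)
g = 12 (g = (2 - 4*½) + 12 = (2 - 2) + 12 = 0 + 12 = 12)
b(t) = 2*t^(3/2) (b(t) = (2*t)*√t = 2*t^(3/2))
n(0, 18)*(b(g) + 305) = ((18 + 0)/(22 + 18))*(2*12^(3/2) + 305) = (18/40)*(2*(24*√3) + 305) = ((1/40)*18)*(48*√3 + 305) = 9*(305 + 48*√3)/20 = 549/4 + 108*√3/5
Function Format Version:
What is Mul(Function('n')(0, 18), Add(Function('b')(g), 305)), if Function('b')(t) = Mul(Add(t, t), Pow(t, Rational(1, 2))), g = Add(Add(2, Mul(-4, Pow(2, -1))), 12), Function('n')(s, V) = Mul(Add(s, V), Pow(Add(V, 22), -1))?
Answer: Add(Rational(549, 4), Mul(Rational(108, 5), Pow(3, Rational(1, 2)))) ≈ 174.66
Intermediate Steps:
Function('n')(s, V) = Mul(Pow(Add(22, V), -1), Add(V, s)) (Function('n')(s, V) = Mul(Add(V, s), Pow(Add(22, V), -1)) = Mul(Pow(Add(22, V), -1), Add(V, s)))
g = 12 (g = Add(Add(2, Mul(-4, Rational(1, 2))), 12) = Add(Add(2, -2), 12) = Add(0, 12) = 12)
Function('b')(t) = Mul(2, Pow(t, Rational(3, 2))) (Function('b')(t) = Mul(Mul(2, t), Pow(t, Rational(1, 2))) = Mul(2, Pow(t, Rational(3, 2))))
Mul(Function('n')(0, 18), Add(Function('b')(g), 305)) = Mul(Mul(Pow(Add(22, 18), -1), Add(18, 0)), Add(Mul(2, Pow(12, Rational(3, 2))), 305)) = Mul(Mul(Pow(40, -1), 18), Add(Mul(2, Mul(24, Pow(3, Rational(1, 2)))), 305)) = Mul(Mul(Rational(1, 40), 18), Add(Mul(48, Pow(3, Rational(1, 2))), 305)) = Mul(Rational(9, 20), Add(305, Mul(48, Pow(3, Rational(1, 2))))) = Add(Rational(549, 4), Mul(Rational(108, 5), Pow(3, Rational(1, 2))))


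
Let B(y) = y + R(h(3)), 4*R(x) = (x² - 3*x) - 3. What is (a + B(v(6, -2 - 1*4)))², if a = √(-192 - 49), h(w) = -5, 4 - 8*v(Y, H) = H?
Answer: -523/4 + 21*I*√241 ≈ -130.75 + 326.01*I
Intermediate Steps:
v(Y, H) = ½ - H/8
a = I*√241 (a = √(-241) = I*√241 ≈ 15.524*I)
R(x) = -¾ - 3*x/4 + x²/4 (R(x) = ((x² - 3*x) - 3)/4 = (-3 + x² - 3*x)/4 = -¾ - 3*x/4 + x²/4)
B(y) = 37/4 + y (B(y) = y + (-¾ - ¾*(-5) + (¼)*(-5)²) = y + (-¾ + 15/4 + (¼)*25) = y + (-¾ + 15/4 + 25/4) = y + 37/4 = 37/4 + y)
(a + B(v(6, -2 - 1*4)))² = (I*√241 + (37/4 + (½ - (-2 - 1*4)/8)))² = (I*√241 + (37/4 + (½ - (-2 - 4)/8)))² = (I*√241 + (37/4 + (½ - ⅛*(-6))))² = (I*√241 + (37/4 + (½ + ¾)))² = (I*√241 + (37/4 + 5/4))² = (I*√241 + 21/2)² = (21/2 + I*√241)²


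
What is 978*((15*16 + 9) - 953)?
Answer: -688512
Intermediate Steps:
978*((15*16 + 9) - 953) = 978*((240 + 9) - 953) = 978*(249 - 953) = 978*(-704) = -688512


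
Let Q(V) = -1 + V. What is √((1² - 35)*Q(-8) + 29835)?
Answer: 3*√3349 ≈ 173.61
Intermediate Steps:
√((1² - 35)*Q(-8) + 29835) = √((1² - 35)*(-1 - 8) + 29835) = √((1 - 35)*(-9) + 29835) = √(-34*(-9) + 29835) = √(306 + 29835) = √30141 = 3*√3349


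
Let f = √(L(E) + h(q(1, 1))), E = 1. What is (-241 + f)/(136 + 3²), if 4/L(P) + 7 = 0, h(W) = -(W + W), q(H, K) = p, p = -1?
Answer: -241/145 + √70/1015 ≈ -1.6538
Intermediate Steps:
q(H, K) = -1
h(W) = -2*W
L(P) = -4/7 (L(P) = 4/(-7 + 0) = 4/(-7) = 4*(-⅐) = -4/7)
f = √70/7 (f = √(-4/7 - 2*(-1)) = √(-4/7 + 2) = √(10/7) = √70/7 ≈ 1.1952)
(-241 + f)/(136 + 3²) = (-241 + √70/7)/(136 + 3²) = (-241 + √70/7)/(136 + 9) = (-241 + √70/7)/145 = (-241 + √70/7)*(1/145) = -241/145 + √70/1015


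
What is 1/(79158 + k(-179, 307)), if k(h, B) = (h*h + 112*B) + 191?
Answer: 1/145774 ≈ 6.8599e-6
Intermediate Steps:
k(h, B) = 191 + h² + 112*B (k(h, B) = (h² + 112*B) + 191 = 191 + h² + 112*B)
1/(79158 + k(-179, 307)) = 1/(79158 + (191 + (-179)² + 112*307)) = 1/(79158 + (191 + 32041 + 34384)) = 1/(79158 + 66616) = 1/145774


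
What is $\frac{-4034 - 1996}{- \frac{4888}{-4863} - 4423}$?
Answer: $\frac{29323890}{21504161} \approx 1.3636$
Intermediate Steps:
$\frac{-4034 - 1996}{- \frac{4888}{-4863} - 4423} = - \frac{6030}{\left(-4888\right) \left(- \frac{1}{4863}\right) - 4423} = - \frac{6030}{\frac{4888}{4863} - 4423} = - \frac{6030}{- \frac{21504161}{4863}} = \left(-6030\right) \left(- \frac{4863}{21504161}\right) = \frac{29323890}{21504161}$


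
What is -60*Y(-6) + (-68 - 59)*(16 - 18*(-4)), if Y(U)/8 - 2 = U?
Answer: -9256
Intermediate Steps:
Y(U) = 16 + 8*U
-60*Y(-6) + (-68 - 59)*(16 - 18*(-4)) = -60*(16 + 8*(-6)) + (-68 - 59)*(16 - 18*(-4)) = -60*(16 - 48) - 127*(16 + 72) = -60*(-32) - 127*88 = 1920 - 11176 = -9256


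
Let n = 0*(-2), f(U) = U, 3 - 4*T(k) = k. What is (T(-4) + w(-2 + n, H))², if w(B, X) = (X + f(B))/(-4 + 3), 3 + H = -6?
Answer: 2601/16 ≈ 162.56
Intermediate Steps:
H = -9 (H = -3 - 6 = -9)
T(k) = ¾ - k/4
n = 0
w(B, X) = -B - X (w(B, X) = (X + B)/(-4 + 3) = (B + X)/(-1) = (B + X)*(-1) = -B - X)
(T(-4) + w(-2 + n, H))² = ((¾ - ¼*(-4)) + (-(-2 + 0) - 1*(-9)))² = ((¾ + 1) + (-1*(-2) + 9))² = (7/4 + (2 + 9))² = (7/4 + 11)² = (51/4)² = 2601/16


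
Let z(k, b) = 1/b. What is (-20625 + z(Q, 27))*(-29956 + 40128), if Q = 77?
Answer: -5664522328/27 ≈ -2.0980e+8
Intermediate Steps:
(-20625 + z(Q, 27))*(-29956 + 40128) = (-20625 + 1/27)*(-29956 + 40128) = (-20625 + 1/27)*10172 = -556874/27*10172 = -5664522328/27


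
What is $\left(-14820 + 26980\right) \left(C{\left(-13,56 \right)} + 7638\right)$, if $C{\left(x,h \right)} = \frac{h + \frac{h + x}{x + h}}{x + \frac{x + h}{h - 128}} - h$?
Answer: $\frac{90211075840}{979} \approx 9.2146 \cdot 10^{7}$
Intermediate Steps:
$C{\left(x,h \right)} = - h + \frac{1 + h}{x + \frac{h + x}{-128 + h}}$ ($C{\left(x,h \right)} = \frac{h + \frac{h + x}{h + x}}{x + \frac{h + x}{-128 + h}} - h = \frac{h + 1}{x + \frac{h + x}{-128 + h}} - h = \frac{1 + h}{x + \frac{h + x}{-128 + h}} - h = - h + \frac{1 + h}{x + \frac{h + x}{-128 + h}}$)
$\left(-14820 + 26980\right) \left(C{\left(-13,56 \right)} + 7638\right) = \left(-14820 + 26980\right) \left(\frac{-128 - 7112 - - 13 \cdot 56^{2} + 127 \cdot 56 \left(-13\right)}{56 - -1651 + 56 \left(-13\right)} + 7638\right) = 12160 \left(\frac{-128 - 7112 - \left(-13\right) 3136 - 92456}{56 + 1651 - 728} + 7638\right) = 12160 \left(\frac{-128 - 7112 + 40768 - 92456}{979} + 7638\right) = 12160 \left(\frac{1}{979} \left(-58928\right) + 7638\right) = 12160 \left(- \frac{58928}{979} + 7638\right) = 12160 \cdot \frac{7418674}{979} = \frac{90211075840}{979}$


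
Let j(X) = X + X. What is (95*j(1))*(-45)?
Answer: -8550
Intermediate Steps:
j(X) = 2*X
(95*j(1))*(-45) = (95*(2*1))*(-45) = (95*2)*(-45) = 190*(-45) = -8550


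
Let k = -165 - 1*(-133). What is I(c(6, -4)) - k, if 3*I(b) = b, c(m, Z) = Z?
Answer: 92/3 ≈ 30.667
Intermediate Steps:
I(b) = b/3
k = -32 (k = -165 + 133 = -32)
I(c(6, -4)) - k = (⅓)*(-4) - 1*(-32) = -4/3 + 32 = 92/3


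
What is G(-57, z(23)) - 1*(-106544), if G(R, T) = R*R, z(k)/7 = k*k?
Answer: 109793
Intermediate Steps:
z(k) = 7*k² (z(k) = 7*(k*k) = 7*k²)
G(R, T) = R²
G(-57, z(23)) - 1*(-106544) = (-57)² - 1*(-106544) = 3249 + 106544 = 109793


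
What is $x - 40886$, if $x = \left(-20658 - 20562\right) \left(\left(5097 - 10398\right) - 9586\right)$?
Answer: $613601254$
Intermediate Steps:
$x = 613642140$ ($x = - 41220 \left(\left(5097 - 10398\right) - 9586\right) = - 41220 \left(-5301 - 9586\right) = \left(-41220\right) \left(-14887\right) = 613642140$)
$x - 40886 = 613642140 - 40886 = 613601254$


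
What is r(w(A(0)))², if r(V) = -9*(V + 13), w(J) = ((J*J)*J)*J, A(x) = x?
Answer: 13689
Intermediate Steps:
w(J) = J⁴ (w(J) = (J²*J)*J = J³*J = J⁴)
r(V) = -117 - 9*V (r(V) = -9*(13 + V) = -117 - 9*V)
r(w(A(0)))² = (-117 - 9*0⁴)² = (-117 - 9*0)² = (-117 + 0)² = (-117)² = 13689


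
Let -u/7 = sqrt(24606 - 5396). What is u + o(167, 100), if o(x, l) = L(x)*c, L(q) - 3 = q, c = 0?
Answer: -7*sqrt(19210) ≈ -970.20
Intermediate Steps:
u = -7*sqrt(19210) (u = -7*sqrt(24606 - 5396) = -7*sqrt(19210) ≈ -970.20)
L(q) = 3 + q
o(x, l) = 0 (o(x, l) = (3 + x)*0 = 0)
u + o(167, 100) = -7*sqrt(19210) + 0 = -7*sqrt(19210)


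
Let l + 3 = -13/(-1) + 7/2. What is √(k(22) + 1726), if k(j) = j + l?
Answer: √7046/2 ≈ 41.970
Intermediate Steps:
l = 27/2 (l = -3 + (-13/(-1) + 7/2) = -3 + (-13*(-1) + 7*(½)) = -3 + (13 + 7/2) = -3 + 33/2 = 27/2 ≈ 13.500)
k(j) = 27/2 + j (k(j) = j + 27/2 = 27/2 + j)
√(k(22) + 1726) = √((27/2 + 22) + 1726) = √(71/2 + 1726) = √(3523/2) = √7046/2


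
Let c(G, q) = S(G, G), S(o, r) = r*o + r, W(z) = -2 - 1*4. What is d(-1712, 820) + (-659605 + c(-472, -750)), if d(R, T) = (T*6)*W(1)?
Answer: -466813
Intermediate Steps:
W(z) = -6 (W(z) = -2 - 4 = -6)
S(o, r) = r + o*r (S(o, r) = o*r + r = r + o*r)
d(R, T) = -36*T (d(R, T) = (T*6)*(-6) = (6*T)*(-6) = -36*T)
c(G, q) = G*(1 + G)
d(-1712, 820) + (-659605 + c(-472, -750)) = -36*820 + (-659605 - 472*(1 - 472)) = -29520 + (-659605 - 472*(-471)) = -29520 + (-659605 + 222312) = -29520 - 437293 = -466813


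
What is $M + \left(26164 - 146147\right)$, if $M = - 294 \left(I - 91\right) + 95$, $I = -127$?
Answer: $-55796$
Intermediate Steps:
$M = 64187$ ($M = - 294 \left(-127 - 91\right) + 95 = \left(-294\right) \left(-218\right) + 95 = 64092 + 95 = 64187$)
$M + \left(26164 - 146147\right) = 64187 + \left(26164 - 146147\right) = 64187 - 119983 = -55796$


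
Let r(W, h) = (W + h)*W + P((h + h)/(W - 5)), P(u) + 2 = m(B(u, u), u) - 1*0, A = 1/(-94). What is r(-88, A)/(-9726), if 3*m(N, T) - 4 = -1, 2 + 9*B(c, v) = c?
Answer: -363965/457122 ≈ -0.79621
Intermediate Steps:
B(c, v) = -2/9 + c/9
A = -1/94 ≈ -0.010638
m(N, T) = 1 (m(N, T) = 4/3 + (1/3)*(-1) = 4/3 - 1/3 = 1)
P(u) = -1 (P(u) = -2 + (1 - 1*0) = -2 + (1 + 0) = -2 + 1 = -1)
r(W, h) = -1 + W*(W + h) (r(W, h) = (W + h)*W - 1 = W*(W + h) - 1 = -1 + W*(W + h))
r(-88, A)/(-9726) = (-1 + (-88)**2 - 88*(-1/94))/(-9726) = (-1 + 7744 + 44/47)*(-1/9726) = (363965/47)*(-1/9726) = -363965/457122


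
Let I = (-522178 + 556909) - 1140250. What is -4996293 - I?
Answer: -3890774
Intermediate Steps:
I = -1105519 (I = 34731 - 1140250 = -1105519)
-4996293 - I = -4996293 - 1*(-1105519) = -4996293 + 1105519 = -3890774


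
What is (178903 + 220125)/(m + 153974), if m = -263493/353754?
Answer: 5228064856/2017357589 ≈ 2.5915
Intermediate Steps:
m = -9759/13102 (m = -263493*1/353754 = -9759/13102 ≈ -0.74485)
(178903 + 220125)/(m + 153974) = (178903 + 220125)/(-9759/13102 + 153974) = 399028/(2017357589/13102) = 399028*(13102/2017357589) = 5228064856/2017357589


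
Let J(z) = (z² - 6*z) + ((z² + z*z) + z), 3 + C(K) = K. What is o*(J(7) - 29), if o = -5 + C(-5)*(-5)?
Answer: 2905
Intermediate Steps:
C(K) = -3 + K
J(z) = -5*z + 3*z² (J(z) = (z² - 6*z) + ((z² + z²) + z) = (z² - 6*z) + (2*z² + z) = (z² - 6*z) + (z + 2*z²) = -5*z + 3*z²)
o = 35 (o = -5 + (-3 - 5)*(-5) = -5 - 8*(-5) = -5 + 40 = 35)
o*(J(7) - 29) = 35*(7*(-5 + 3*7) - 29) = 35*(7*(-5 + 21) - 29) = 35*(7*16 - 29) = 35*(112 - 29) = 35*83 = 2905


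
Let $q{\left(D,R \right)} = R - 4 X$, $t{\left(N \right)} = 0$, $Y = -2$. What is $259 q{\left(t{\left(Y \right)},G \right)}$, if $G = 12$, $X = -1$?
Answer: $4144$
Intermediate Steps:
$q{\left(D,R \right)} = 4 + R$ ($q{\left(D,R \right)} = R - -4 = R + 4 = 4 + R$)
$259 q{\left(t{\left(Y \right)},G \right)} = 259 \left(4 + 12\right) = 259 \cdot 16 = 4144$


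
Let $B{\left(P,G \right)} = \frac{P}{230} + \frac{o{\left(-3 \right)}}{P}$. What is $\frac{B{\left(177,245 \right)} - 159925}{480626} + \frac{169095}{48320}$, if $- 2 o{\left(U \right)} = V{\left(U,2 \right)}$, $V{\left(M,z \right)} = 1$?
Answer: $\frac{149698638003209}{47272143255360} \approx 3.1667$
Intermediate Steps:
$o{\left(U \right)} = - \frac{1}{2}$ ($o{\left(U \right)} = \left(- \frac{1}{2}\right) 1 = - \frac{1}{2}$)
$B{\left(P,G \right)} = - \frac{1}{2 P} + \frac{P}{230}$ ($B{\left(P,G \right)} = \frac{P}{230} - \frac{1}{2 P} = - \frac{1}{2 P} + \frac{P}{230}$)
$\frac{B{\left(177,245 \right)} - 159925}{480626} + \frac{169095}{48320} = \frac{\frac{-115 + 177^{2}}{230 \cdot 177} - 159925}{480626} + \frac{169095}{48320} = \left(\frac{1}{230} \cdot \frac{1}{177} \left(-115 + 31329\right) - 159925\right) \frac{1}{480626} + 169095 \cdot \frac{1}{48320} = \left(\frac{1}{230} \cdot \frac{1}{177} \cdot 31214 - 159925\right) \frac{1}{480626} + \frac{33819}{9664} = \left(\frac{15607}{20355} - 159925\right) \frac{1}{480626} + \frac{33819}{9664} = \left(- \frac{3255257768}{20355}\right) \frac{1}{480626} + \frac{33819}{9664} = - \frac{1627628884}{4891571115} + \frac{33819}{9664} = \frac{149698638003209}{47272143255360}$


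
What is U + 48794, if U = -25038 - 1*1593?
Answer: 22163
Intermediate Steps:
U = -26631 (U = -25038 - 1593 = -26631)
U + 48794 = -26631 + 48794 = 22163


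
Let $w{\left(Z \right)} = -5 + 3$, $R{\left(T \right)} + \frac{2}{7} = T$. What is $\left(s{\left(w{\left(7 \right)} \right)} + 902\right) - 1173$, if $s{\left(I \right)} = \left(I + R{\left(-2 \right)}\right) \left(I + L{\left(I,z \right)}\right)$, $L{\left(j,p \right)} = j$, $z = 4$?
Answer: $- \frac{1777}{7} \approx -253.86$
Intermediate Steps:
$R{\left(T \right)} = - \frac{2}{7} + T$
$w{\left(Z \right)} = -2$
$s{\left(I \right)} = 2 I \left(- \frac{16}{7} + I\right)$ ($s{\left(I \right)} = \left(I - \frac{16}{7}\right) \left(I + I\right) = \left(I - \frac{16}{7}\right) 2 I = \left(- \frac{16}{7} + I\right) 2 I = 2 I \left(- \frac{16}{7} + I\right)$)
$\left(s{\left(w{\left(7 \right)} \right)} + 902\right) - 1173 = \left(\frac{2}{7} \left(-2\right) \left(-16 + 7 \left(-2\right)\right) + 902\right) - 1173 = \left(\frac{2}{7} \left(-2\right) \left(-16 - 14\right) + 902\right) - 1173 = \left(\frac{2}{7} \left(-2\right) \left(-30\right) + 902\right) - 1173 = \left(\frac{120}{7} + 902\right) - 1173 = \frac{6434}{7} - 1173 = - \frac{1777}{7}$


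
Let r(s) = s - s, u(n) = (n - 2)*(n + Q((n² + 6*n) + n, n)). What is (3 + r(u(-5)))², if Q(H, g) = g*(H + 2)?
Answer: 9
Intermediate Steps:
Q(H, g) = g*(2 + H)
u(n) = (-2 + n)*(n + n*(2 + n² + 7*n)) (u(n) = (n - 2)*(n + n*(2 + ((n² + 6*n) + n))) = (-2 + n)*(n + n*(2 + (n² + 7*n))) = (-2 + n)*(n + n*(2 + n² + 7*n)))
r(s) = 0
(3 + r(u(-5)))² = (3 + 0)² = 3² = 9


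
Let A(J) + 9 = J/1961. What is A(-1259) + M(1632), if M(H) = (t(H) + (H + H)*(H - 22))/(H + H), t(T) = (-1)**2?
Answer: 10243419689/6400704 ≈ 1600.4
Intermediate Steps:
t(T) = 1
A(J) = -9 + J/1961
M(H) = (1 + 2*H*(-22 + H))/(2*H) (M(H) = (1 + (H + H)*(H - 22))/(H + H) = (1 + (2*H)*(-22 + H))/((2*H)) = (1 + 2*H*(-22 + H))*(1/(2*H)) = (1 + 2*H*(-22 + H))/(2*H))
A(-1259) + M(1632) = (-9 + (1/1961)*(-1259)) + (-22 + 1632 + (1/2)/1632) = (-9 - 1259/1961) + (-22 + 1632 + (1/2)*(1/1632)) = -18908/1961 + (-22 + 1632 + 1/3264) = -18908/1961 + 5255041/3264 = 10243419689/6400704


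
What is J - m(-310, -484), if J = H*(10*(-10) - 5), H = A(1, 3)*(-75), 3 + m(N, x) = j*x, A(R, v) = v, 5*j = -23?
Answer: 107008/5 ≈ 21402.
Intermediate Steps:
j = -23/5 (j = (⅕)*(-23) = -23/5 ≈ -4.6000)
m(N, x) = -3 - 23*x/5
H = -225 (H = 3*(-75) = -225)
J = 23625 (J = -225*(10*(-10) - 5) = -225*(-100 - 5) = -225*(-105) = 23625)
J - m(-310, -484) = 23625 - (-3 - 23/5*(-484)) = 23625 - (-3 + 11132/5) = 23625 - 1*11117/5 = 23625 - 11117/5 = 107008/5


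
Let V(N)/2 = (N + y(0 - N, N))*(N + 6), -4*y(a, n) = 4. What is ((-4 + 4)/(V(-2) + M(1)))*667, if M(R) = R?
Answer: 0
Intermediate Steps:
y(a, n) = -1 (y(a, n) = -¼*4 = -1)
V(N) = 2*(-1 + N)*(6 + N) (V(N) = 2*((N - 1)*(N + 6)) = 2*((-1 + N)*(6 + N)) = 2*(-1 + N)*(6 + N))
((-4 + 4)/(V(-2) + M(1)))*667 = ((-4 + 4)/((-12 + 2*(-2)² + 10*(-2)) + 1))*667 = (0/((-12 + 2*4 - 20) + 1))*667 = (0/((-12 + 8 - 20) + 1))*667 = (0/(-24 + 1))*667 = (0/(-23))*667 = (0*(-1/23))*667 = 0*667 = 0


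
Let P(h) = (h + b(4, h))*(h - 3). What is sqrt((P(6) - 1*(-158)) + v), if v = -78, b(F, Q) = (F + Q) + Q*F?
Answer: 10*sqrt(2) ≈ 14.142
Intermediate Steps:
b(F, Q) = F + Q + F*Q (b(F, Q) = (F + Q) + F*Q = F + Q + F*Q)
P(h) = (-3 + h)*(4 + 6*h) (P(h) = (h + (4 + h + 4*h))*(h - 3) = (h + (4 + 5*h))*(-3 + h) = (4 + 6*h)*(-3 + h) = (-3 + h)*(4 + 6*h))
sqrt((P(6) - 1*(-158)) + v) = sqrt(((-12 - 14*6 + 6*6**2) - 1*(-158)) - 78) = sqrt(((-12 - 84 + 6*36) + 158) - 78) = sqrt(((-12 - 84 + 216) + 158) - 78) = sqrt((120 + 158) - 78) = sqrt(278 - 78) = sqrt(200) = 10*sqrt(2)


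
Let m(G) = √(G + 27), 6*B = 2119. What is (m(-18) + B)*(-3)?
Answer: -2137/2 ≈ -1068.5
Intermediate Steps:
B = 2119/6 (B = (⅙)*2119 = 2119/6 ≈ 353.17)
m(G) = √(27 + G)
(m(-18) + B)*(-3) = (√(27 - 18) + 2119/6)*(-3) = (√9 + 2119/6)*(-3) = (3 + 2119/6)*(-3) = (2137/6)*(-3) = -2137/2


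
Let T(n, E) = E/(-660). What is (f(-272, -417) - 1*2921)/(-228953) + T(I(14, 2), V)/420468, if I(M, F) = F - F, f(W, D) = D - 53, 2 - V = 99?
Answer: 941054820521/63536490602640 ≈ 0.014811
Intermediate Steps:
V = -97 (V = 2 - 1*99 = 2 - 99 = -97)
f(W, D) = -53 + D
I(M, F) = 0
T(n, E) = -E/660 (T(n, E) = E*(-1/660) = -E/660)
(f(-272, -417) - 1*2921)/(-228953) + T(I(14, 2), V)/420468 = ((-53 - 417) - 1*2921)/(-228953) - 1/660*(-97)/420468 = (-470 - 2921)*(-1/228953) + (97/660)*(1/420468) = -3391*(-1/228953) + 97/277508880 = 3391/228953 + 97/277508880 = 941054820521/63536490602640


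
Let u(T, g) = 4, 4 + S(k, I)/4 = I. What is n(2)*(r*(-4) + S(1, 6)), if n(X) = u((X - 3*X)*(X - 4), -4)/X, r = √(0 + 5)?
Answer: 16 - 8*√5 ≈ -1.8885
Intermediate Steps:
S(k, I) = -16 + 4*I
r = √5 ≈ 2.2361
n(X) = 4/X
n(2)*(r*(-4) + S(1, 6)) = (4/2)*(√5*(-4) + (-16 + 4*6)) = (4*(½))*(-4*√5 + (-16 + 24)) = 2*(-4*√5 + 8) = 2*(8 - 4*√5) = 16 - 8*√5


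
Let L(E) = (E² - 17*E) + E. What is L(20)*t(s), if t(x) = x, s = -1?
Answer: -80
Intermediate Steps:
L(E) = E² - 16*E
L(20)*t(s) = (20*(-16 + 20))*(-1) = (20*4)*(-1) = 80*(-1) = -80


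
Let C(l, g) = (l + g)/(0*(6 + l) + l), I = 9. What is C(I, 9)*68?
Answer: 136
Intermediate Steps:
C(l, g) = (g + l)/l (C(l, g) = (g + l)/(0 + l) = (g + l)/l)
C(I, 9)*68 = ((9 + 9)/9)*68 = ((⅑)*18)*68 = 2*68 = 136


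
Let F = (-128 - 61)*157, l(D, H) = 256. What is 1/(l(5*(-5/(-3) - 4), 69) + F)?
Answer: -1/29417 ≈ -3.3994e-5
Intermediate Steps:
F = -29673 (F = -189*157 = -29673)
1/(l(5*(-5/(-3) - 4), 69) + F) = 1/(256 - 29673) = 1/(-29417) = -1/29417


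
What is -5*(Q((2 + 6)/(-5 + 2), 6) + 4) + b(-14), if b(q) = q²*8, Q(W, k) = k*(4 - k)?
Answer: 1608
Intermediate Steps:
b(q) = 8*q²
-5*(Q((2 + 6)/(-5 + 2), 6) + 4) + b(-14) = -5*(6*(4 - 1*6) + 4) + 8*(-14)² = -5*(6*(4 - 6) + 4) + 8*196 = -5*(6*(-2) + 4) + 1568 = -5*(-12 + 4) + 1568 = -5*(-8) + 1568 = 40 + 1568 = 1608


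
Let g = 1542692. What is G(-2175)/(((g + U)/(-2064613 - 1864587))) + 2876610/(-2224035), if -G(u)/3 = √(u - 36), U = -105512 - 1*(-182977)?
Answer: -17434/13479 + 1071600*I*√2211/147287 ≈ -1.2934 + 342.11*I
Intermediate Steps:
U = 77465 (U = -105512 + 182977 = 77465)
G(u) = -3*√(-36 + u) (G(u) = -3*√(u - 36) = -3*√(-36 + u))
G(-2175)/(((g + U)/(-2064613 - 1864587))) + 2876610/(-2224035) = (-3*√(-36 - 2175))/(((1542692 + 77465)/(-2064613 - 1864587))) + 2876610/(-2224035) = (-3*I*√2211)/((1620157/(-3929200))) + 2876610*(-1/2224035) = (-3*I*√2211)/((1620157*(-1/3929200))) - 17434/13479 = (-3*I*√2211)/(-147287/357200) - 17434/13479 = -3*I*√2211*(-357200/147287) - 17434/13479 = 1071600*I*√2211/147287 - 17434/13479 = -17434/13479 + 1071600*I*√2211/147287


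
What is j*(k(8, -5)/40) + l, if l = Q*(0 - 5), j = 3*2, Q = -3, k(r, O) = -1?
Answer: 297/20 ≈ 14.850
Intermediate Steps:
j = 6
l = 15 (l = -3*(0 - 5) = -3*(-5) = 15)
j*(k(8, -5)/40) + l = 6*(-1/40) + 15 = -3/20 + 15 = 297/20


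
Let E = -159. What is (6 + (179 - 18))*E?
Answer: -26553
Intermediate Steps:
(6 + (179 - 18))*E = (6 + (179 - 18))*(-159) = (6 + 161)*(-159) = 167*(-159) = -26553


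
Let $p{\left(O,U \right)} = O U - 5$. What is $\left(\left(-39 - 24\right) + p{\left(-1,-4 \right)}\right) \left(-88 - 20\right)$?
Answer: $6912$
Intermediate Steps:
$p{\left(O,U \right)} = -5 + O U$
$\left(\left(-39 - 24\right) + p{\left(-1,-4 \right)}\right) \left(-88 - 20\right) = \left(\left(-39 - 24\right) - 1\right) \left(-88 - 20\right) = \left(-63 + \left(-5 + 4\right)\right) \left(-108\right) = \left(-63 - 1\right) \left(-108\right) = \left(-64\right) \left(-108\right) = 6912$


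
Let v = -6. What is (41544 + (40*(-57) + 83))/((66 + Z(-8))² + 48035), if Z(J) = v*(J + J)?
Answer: 39347/74279 ≈ 0.52972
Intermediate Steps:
Z(J) = -12*J (Z(J) = -6*(J + J) = -12*J)
(41544 + (40*(-57) + 83))/((66 + Z(-8))² + 48035) = (41544 + (40*(-57) + 83))/((66 - 12*(-8))² + 48035) = (41544 + (-2280 + 83))/((66 + 96)² + 48035) = (41544 - 2197)/(162² + 48035) = 39347/(26244 + 48035) = 39347/74279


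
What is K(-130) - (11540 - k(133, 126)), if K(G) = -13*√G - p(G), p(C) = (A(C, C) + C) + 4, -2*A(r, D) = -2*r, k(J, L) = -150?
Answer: -11434 - 13*I*√130 ≈ -11434.0 - 148.22*I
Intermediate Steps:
A(r, D) = r (A(r, D) = -(-1)*r = r)
p(C) = 4 + 2*C (p(C) = (C + C) + 4 = 2*C + 4 = 4 + 2*C)
K(G) = -4 - 13*√G - 2*G (K(G) = -13*√G - (4 + 2*G) = -13*√G + (-4 - 2*G) = -4 - 13*√G - 2*G)
K(-130) - (11540 - k(133, 126)) = (-4 - 13*I*√130 - 2*(-130)) - (11540 - 1*(-150)) = (-4 - 13*I*√130 + 260) - (11540 + 150) = (-4 - 13*I*√130 + 260) - 1*11690 = (256 - 13*I*√130) - 11690 = -11434 - 13*I*√130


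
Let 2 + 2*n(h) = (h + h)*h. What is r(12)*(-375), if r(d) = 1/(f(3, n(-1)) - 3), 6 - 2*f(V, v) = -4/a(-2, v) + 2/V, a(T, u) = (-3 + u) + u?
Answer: 375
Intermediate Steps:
n(h) = -1 + h**2 (n(h) = -1 + ((h + h)*h)/2 = -1 + ((2*h)*h)/2 = -1 + (2*h**2)/2 = -1 + h**2)
a(T, u) = -3 + 2*u
f(V, v) = 3 - 1/V + 2/(-3 + 2*v) (f(V, v) = 3 - (-4/(-3 + 2*v) + 2/V)/2 = 3 + (-1/V + 2/(-3 + 2*v)) = 3 - 1/V + 2/(-3 + 2*v))
r(d) = -1 (r(d) = 1/((3 - 1/3 + 2/(-3 + 2*(-1 + (-1)**2))) - 3) = 1/((3 - 1*1/3 + 2/(-3 + 2*(-1 + 1))) - 3) = 1/((3 - 1/3 + 2/(-3 + 2*0)) - 3) = 1/((3 - 1/3 + 2/(-3 + 0)) - 3) = 1/((3 - 1/3 + 2/(-3)) - 3) = 1/((3 - 1/3 + 2*(-1/3)) - 3) = 1/((3 - 1/3 - 2/3) - 3) = 1/(2 - 3) = 1/(-1) = -1)
r(12)*(-375) = -1*(-375) = 375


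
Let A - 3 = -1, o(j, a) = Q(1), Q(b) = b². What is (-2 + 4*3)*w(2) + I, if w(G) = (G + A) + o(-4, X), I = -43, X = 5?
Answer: 7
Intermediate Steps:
o(j, a) = 1 (o(j, a) = 1² = 1)
A = 2 (A = 3 - 1 = 2)
w(G) = 3 + G (w(G) = (G + 2) + 1 = (2 + G) + 1 = 3 + G)
(-2 + 4*3)*w(2) + I = (-2 + 4*3)*(3 + 2) - 43 = (-2 + 12)*5 - 43 = 10*5 - 43 = 50 - 43 = 7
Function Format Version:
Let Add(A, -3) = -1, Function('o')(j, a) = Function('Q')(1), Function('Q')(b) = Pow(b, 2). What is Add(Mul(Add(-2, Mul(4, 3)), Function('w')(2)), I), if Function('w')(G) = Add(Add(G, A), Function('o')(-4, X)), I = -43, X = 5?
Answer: 7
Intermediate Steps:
Function('o')(j, a) = 1 (Function('o')(j, a) = Pow(1, 2) = 1)
A = 2 (A = Add(3, -1) = 2)
Function('w')(G) = Add(3, G) (Function('w')(G) = Add(Add(G, 2), 1) = Add(Add(2, G), 1) = Add(3, G))
Add(Mul(Add(-2, Mul(4, 3)), Function('w')(2)), I) = Add(Mul(Add(-2, Mul(4, 3)), Add(3, 2)), -43) = Add(Mul(Add(-2, 12), 5), -43) = Add(Mul(10, 5), -43) = Add(50, -43) = 7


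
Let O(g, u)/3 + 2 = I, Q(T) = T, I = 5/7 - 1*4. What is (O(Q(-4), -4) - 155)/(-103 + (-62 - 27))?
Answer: 299/336 ≈ 0.88988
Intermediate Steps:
I = -23/7 (I = 5*(⅐) - 4 = 5/7 - 4 = -23/7 ≈ -3.2857)
O(g, u) = -111/7 (O(g, u) = -6 + 3*(-23/7) = -6 - 69/7 = -111/7)
(O(Q(-4), -4) - 155)/(-103 + (-62 - 27)) = (-111/7 - 155)/(-103 + (-62 - 27)) = -1196/7/(-103 - 89) = -1196/7/(-192) = -1/192*(-1196/7) = 299/336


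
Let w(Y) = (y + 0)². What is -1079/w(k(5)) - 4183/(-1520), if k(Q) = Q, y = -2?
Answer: -405837/1520 ≈ -267.00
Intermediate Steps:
w(Y) = 4 (w(Y) = (-2 + 0)² = (-2)² = 4)
-1079/w(k(5)) - 4183/(-1520) = -1079/4 - 4183/(-1520) = -1079*¼ - 4183*(-1/1520) = -1079/4 + 4183/1520 = -405837/1520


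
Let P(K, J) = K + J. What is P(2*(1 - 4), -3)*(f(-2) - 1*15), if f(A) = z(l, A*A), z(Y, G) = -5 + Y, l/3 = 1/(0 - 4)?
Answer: 747/4 ≈ 186.75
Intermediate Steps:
l = -¾ (l = 3/(0 - 4) = 3/(-4) = 3*(-¼) = -¾ ≈ -0.75000)
f(A) = -23/4 (f(A) = -5 - ¾ = -23/4)
P(K, J) = J + K
P(2*(1 - 4), -3)*(f(-2) - 1*15) = (-3 + 2*(1 - 4))*(-23/4 - 1*15) = (-3 + 2*(-3))*(-23/4 - 15) = (-3 - 6)*(-83/4) = -9*(-83/4) = 747/4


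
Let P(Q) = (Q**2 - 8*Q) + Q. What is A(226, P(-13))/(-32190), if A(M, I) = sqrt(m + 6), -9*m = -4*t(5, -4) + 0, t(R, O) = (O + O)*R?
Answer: -I*sqrt(106)/96570 ≈ -0.00010661*I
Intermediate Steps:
t(R, O) = 2*O*R (t(R, O) = (2*O)*R = 2*O*R)
m = -160/9 (m = -(-8*(-4)*5 + 0)/9 = -(-4*(-40) + 0)/9 = -(160 + 0)/9 = -1/9*160 = -160/9 ≈ -17.778)
P(Q) = Q**2 - 7*Q
A(M, I) = I*sqrt(106)/3 (A(M, I) = sqrt(-160/9 + 6) = sqrt(-106/9) = I*sqrt(106)/3)
A(226, P(-13))/(-32190) = (I*sqrt(106)/3)/(-32190) = (I*sqrt(106)/3)*(-1/32190) = -I*sqrt(106)/96570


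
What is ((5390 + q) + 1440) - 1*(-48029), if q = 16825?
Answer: 71684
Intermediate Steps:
((5390 + q) + 1440) - 1*(-48029) = ((5390 + 16825) + 1440) - 1*(-48029) = (22215 + 1440) + 48029 = 23655 + 48029 = 71684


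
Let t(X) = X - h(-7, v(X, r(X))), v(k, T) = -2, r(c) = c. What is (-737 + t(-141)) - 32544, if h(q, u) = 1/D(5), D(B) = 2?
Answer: -66845/2 ≈ -33423.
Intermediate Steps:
h(q, u) = ½ (h(q, u) = 1/2 = ½)
t(X) = -½ + X (t(X) = X - 1*½ = X - ½ = -½ + X)
(-737 + t(-141)) - 32544 = (-737 + (-½ - 141)) - 32544 = (-737 - 283/2) - 32544 = -1757/2 - 32544 = -66845/2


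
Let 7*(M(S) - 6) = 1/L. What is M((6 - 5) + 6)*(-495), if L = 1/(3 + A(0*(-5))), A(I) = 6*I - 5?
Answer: -19800/7 ≈ -2828.6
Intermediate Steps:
A(I) = -5 + 6*I
L = -½ (L = 1/(3 + (-5 + 6*(0*(-5)))) = 1/(3 + (-5 + 6*0)) = 1/(3 + (-5 + 0)) = 1/(3 - 5) = 1/(-2) = -½ ≈ -0.50000)
M(S) = 40/7 (M(S) = 6 + 1/(7*(-½)) = 6 + (⅐)*(-2) = 6 - 2/7 = 40/7)
M((6 - 5) + 6)*(-495) = (40/7)*(-495) = -19800/7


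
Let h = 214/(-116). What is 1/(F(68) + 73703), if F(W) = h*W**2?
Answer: 29/1890003 ≈ 1.5344e-5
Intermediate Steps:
h = -107/58 (h = 214*(-1/116) = -107/58 ≈ -1.8448)
F(W) = -107*W**2/58
1/(F(68) + 73703) = 1/(-107/58*68**2 + 73703) = 1/(-107/58*4624 + 73703) = 1/(-247384/29 + 73703) = 1/(1890003/29) = 29/1890003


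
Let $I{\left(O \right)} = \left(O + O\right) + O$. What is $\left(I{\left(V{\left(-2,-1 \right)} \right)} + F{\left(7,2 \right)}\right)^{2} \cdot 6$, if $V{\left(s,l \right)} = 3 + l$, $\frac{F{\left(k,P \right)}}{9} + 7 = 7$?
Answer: $216$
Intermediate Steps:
$F{\left(k,P \right)} = 0$ ($F{\left(k,P \right)} = -63 + 9 \cdot 7 = -63 + 63 = 0$)
$I{\left(O \right)} = 3 O$ ($I{\left(O \right)} = 2 O + O = 3 O$)
$\left(I{\left(V{\left(-2,-1 \right)} \right)} + F{\left(7,2 \right)}\right)^{2} \cdot 6 = \left(3 \left(3 - 1\right) + 0\right)^{2} \cdot 6 = \left(3 \cdot 2 + 0\right)^{2} \cdot 6 = \left(6 + 0\right)^{2} \cdot 6 = 6^{2} \cdot 6 = 36 \cdot 6 = 216$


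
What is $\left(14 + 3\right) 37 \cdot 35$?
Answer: $22015$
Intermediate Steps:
$\left(14 + 3\right) 37 \cdot 35 = 17 \cdot 37 \cdot 35 = 629 \cdot 35 = 22015$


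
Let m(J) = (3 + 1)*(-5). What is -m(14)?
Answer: 20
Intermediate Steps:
m(J) = -20 (m(J) = 4*(-5) = -20)
-m(14) = -1*(-20) = 20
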